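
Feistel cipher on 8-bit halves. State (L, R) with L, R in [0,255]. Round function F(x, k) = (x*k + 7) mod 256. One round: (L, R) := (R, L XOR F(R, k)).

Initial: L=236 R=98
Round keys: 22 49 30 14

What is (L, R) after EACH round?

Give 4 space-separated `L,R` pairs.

Answer: 98,159 159,20 20,192 192,147

Derivation:
Round 1 (k=22): L=98 R=159
Round 2 (k=49): L=159 R=20
Round 3 (k=30): L=20 R=192
Round 4 (k=14): L=192 R=147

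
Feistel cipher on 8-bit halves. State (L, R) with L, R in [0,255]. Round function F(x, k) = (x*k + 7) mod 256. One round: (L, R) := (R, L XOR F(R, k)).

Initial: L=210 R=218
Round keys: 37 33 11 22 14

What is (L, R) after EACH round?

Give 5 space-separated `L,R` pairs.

Answer: 218,91 91,24 24,84 84,39 39,125

Derivation:
Round 1 (k=37): L=218 R=91
Round 2 (k=33): L=91 R=24
Round 3 (k=11): L=24 R=84
Round 4 (k=22): L=84 R=39
Round 5 (k=14): L=39 R=125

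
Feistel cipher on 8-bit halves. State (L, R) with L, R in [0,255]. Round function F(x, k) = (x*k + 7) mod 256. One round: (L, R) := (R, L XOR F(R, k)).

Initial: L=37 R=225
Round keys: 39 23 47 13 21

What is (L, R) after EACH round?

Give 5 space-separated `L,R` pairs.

Round 1 (k=39): L=225 R=107
Round 2 (k=23): L=107 R=69
Round 3 (k=47): L=69 R=217
Round 4 (k=13): L=217 R=73
Round 5 (k=21): L=73 R=221

Answer: 225,107 107,69 69,217 217,73 73,221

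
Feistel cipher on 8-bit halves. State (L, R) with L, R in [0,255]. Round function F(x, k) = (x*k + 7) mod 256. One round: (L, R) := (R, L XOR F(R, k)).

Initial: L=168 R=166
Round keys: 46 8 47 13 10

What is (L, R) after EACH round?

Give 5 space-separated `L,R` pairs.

Answer: 166,115 115,57 57,13 13,137 137,108

Derivation:
Round 1 (k=46): L=166 R=115
Round 2 (k=8): L=115 R=57
Round 3 (k=47): L=57 R=13
Round 4 (k=13): L=13 R=137
Round 5 (k=10): L=137 R=108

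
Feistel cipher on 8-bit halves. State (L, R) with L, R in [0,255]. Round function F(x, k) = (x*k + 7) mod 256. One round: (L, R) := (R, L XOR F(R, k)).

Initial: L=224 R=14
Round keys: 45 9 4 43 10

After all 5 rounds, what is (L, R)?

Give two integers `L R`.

Round 1 (k=45): L=14 R=157
Round 2 (k=9): L=157 R=130
Round 3 (k=4): L=130 R=146
Round 4 (k=43): L=146 R=15
Round 5 (k=10): L=15 R=15

Answer: 15 15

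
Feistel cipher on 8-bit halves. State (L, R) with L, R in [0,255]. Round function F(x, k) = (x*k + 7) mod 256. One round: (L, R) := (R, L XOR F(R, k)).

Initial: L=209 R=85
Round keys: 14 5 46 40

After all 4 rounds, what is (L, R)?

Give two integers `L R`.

Answer: 167 57

Derivation:
Round 1 (k=14): L=85 R=124
Round 2 (k=5): L=124 R=38
Round 3 (k=46): L=38 R=167
Round 4 (k=40): L=167 R=57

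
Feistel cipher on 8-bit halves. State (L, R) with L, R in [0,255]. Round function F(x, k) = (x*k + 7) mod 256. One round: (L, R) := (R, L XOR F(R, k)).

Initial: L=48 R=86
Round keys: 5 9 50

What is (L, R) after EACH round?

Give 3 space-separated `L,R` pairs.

Answer: 86,133 133,226 226,174

Derivation:
Round 1 (k=5): L=86 R=133
Round 2 (k=9): L=133 R=226
Round 3 (k=50): L=226 R=174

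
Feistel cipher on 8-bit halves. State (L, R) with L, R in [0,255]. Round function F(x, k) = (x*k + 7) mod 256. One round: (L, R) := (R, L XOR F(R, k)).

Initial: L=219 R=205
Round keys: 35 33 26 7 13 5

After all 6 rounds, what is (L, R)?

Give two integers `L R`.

Round 1 (k=35): L=205 R=213
Round 2 (k=33): L=213 R=177
Round 3 (k=26): L=177 R=212
Round 4 (k=7): L=212 R=98
Round 5 (k=13): L=98 R=213
Round 6 (k=5): L=213 R=82

Answer: 213 82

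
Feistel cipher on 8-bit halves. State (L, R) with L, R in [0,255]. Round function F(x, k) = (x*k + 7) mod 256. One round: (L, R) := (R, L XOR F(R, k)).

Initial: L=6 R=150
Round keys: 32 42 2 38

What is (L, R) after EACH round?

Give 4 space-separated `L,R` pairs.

Round 1 (k=32): L=150 R=193
Round 2 (k=42): L=193 R=39
Round 3 (k=2): L=39 R=148
Round 4 (k=38): L=148 R=216

Answer: 150,193 193,39 39,148 148,216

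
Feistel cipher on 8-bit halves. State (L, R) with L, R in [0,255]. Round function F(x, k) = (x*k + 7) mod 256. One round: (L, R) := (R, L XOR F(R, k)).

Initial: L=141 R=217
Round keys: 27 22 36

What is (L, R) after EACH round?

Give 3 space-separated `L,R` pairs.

Answer: 217,103 103,56 56,128

Derivation:
Round 1 (k=27): L=217 R=103
Round 2 (k=22): L=103 R=56
Round 3 (k=36): L=56 R=128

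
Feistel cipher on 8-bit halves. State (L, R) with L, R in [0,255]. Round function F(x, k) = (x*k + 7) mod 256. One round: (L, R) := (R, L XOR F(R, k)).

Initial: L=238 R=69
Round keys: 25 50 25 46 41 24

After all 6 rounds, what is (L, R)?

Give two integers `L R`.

Answer: 185 248

Derivation:
Round 1 (k=25): L=69 R=42
Round 2 (k=50): L=42 R=126
Round 3 (k=25): L=126 R=127
Round 4 (k=46): L=127 R=167
Round 5 (k=41): L=167 R=185
Round 6 (k=24): L=185 R=248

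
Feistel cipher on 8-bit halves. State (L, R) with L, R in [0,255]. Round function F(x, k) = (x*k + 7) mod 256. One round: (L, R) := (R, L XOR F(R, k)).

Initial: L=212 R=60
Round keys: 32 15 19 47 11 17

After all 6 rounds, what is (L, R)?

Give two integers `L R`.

Round 1 (k=32): L=60 R=83
Round 2 (k=15): L=83 R=216
Round 3 (k=19): L=216 R=92
Round 4 (k=47): L=92 R=51
Round 5 (k=11): L=51 R=100
Round 6 (k=17): L=100 R=152

Answer: 100 152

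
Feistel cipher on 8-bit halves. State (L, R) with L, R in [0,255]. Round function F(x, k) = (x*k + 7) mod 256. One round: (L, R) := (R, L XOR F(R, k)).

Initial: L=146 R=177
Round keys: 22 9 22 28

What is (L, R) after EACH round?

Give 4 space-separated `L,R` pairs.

Round 1 (k=22): L=177 R=175
Round 2 (k=9): L=175 R=159
Round 3 (k=22): L=159 R=30
Round 4 (k=28): L=30 R=208

Answer: 177,175 175,159 159,30 30,208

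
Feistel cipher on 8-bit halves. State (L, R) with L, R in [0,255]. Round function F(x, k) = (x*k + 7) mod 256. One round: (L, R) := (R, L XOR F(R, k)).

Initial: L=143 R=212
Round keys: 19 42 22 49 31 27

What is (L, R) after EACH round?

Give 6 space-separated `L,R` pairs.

Round 1 (k=19): L=212 R=76
Round 2 (k=42): L=76 R=171
Round 3 (k=22): L=171 R=245
Round 4 (k=49): L=245 R=71
Round 5 (k=31): L=71 R=85
Round 6 (k=27): L=85 R=185

Answer: 212,76 76,171 171,245 245,71 71,85 85,185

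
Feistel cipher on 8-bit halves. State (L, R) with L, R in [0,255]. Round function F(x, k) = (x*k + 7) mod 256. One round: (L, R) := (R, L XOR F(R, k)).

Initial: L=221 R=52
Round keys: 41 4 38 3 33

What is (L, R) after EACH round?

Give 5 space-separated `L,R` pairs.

Answer: 52,134 134,43 43,239 239,255 255,9

Derivation:
Round 1 (k=41): L=52 R=134
Round 2 (k=4): L=134 R=43
Round 3 (k=38): L=43 R=239
Round 4 (k=3): L=239 R=255
Round 5 (k=33): L=255 R=9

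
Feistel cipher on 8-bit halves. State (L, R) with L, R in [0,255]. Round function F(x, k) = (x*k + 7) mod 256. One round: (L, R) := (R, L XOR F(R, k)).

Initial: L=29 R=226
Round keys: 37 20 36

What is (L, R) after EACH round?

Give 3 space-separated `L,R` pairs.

Round 1 (k=37): L=226 R=172
Round 2 (k=20): L=172 R=149
Round 3 (k=36): L=149 R=87

Answer: 226,172 172,149 149,87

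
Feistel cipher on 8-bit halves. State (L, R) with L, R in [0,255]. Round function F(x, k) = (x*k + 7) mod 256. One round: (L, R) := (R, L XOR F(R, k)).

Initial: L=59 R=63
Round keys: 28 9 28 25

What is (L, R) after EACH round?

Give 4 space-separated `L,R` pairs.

Answer: 63,208 208,104 104,183 183,142

Derivation:
Round 1 (k=28): L=63 R=208
Round 2 (k=9): L=208 R=104
Round 3 (k=28): L=104 R=183
Round 4 (k=25): L=183 R=142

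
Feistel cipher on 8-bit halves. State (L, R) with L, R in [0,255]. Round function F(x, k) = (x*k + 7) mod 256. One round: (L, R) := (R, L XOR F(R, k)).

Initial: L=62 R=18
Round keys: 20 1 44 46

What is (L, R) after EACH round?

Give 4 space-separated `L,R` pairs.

Answer: 18,81 81,74 74,238 238,129

Derivation:
Round 1 (k=20): L=18 R=81
Round 2 (k=1): L=81 R=74
Round 3 (k=44): L=74 R=238
Round 4 (k=46): L=238 R=129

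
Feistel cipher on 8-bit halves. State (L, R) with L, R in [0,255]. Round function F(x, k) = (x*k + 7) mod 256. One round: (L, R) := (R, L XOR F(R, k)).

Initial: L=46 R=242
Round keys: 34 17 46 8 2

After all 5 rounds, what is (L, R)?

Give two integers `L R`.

Answer: 217 247

Derivation:
Round 1 (k=34): L=242 R=5
Round 2 (k=17): L=5 R=174
Round 3 (k=46): L=174 R=78
Round 4 (k=8): L=78 R=217
Round 5 (k=2): L=217 R=247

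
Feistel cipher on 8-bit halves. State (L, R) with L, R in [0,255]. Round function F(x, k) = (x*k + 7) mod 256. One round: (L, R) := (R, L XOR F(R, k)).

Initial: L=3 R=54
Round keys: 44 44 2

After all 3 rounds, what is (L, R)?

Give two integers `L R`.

Round 1 (k=44): L=54 R=76
Round 2 (k=44): L=76 R=33
Round 3 (k=2): L=33 R=5

Answer: 33 5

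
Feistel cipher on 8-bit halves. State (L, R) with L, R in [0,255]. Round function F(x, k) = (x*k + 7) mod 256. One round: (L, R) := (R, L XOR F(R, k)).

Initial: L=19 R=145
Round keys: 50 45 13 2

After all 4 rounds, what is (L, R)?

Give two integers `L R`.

Answer: 245 105

Derivation:
Round 1 (k=50): L=145 R=74
Round 2 (k=45): L=74 R=152
Round 3 (k=13): L=152 R=245
Round 4 (k=2): L=245 R=105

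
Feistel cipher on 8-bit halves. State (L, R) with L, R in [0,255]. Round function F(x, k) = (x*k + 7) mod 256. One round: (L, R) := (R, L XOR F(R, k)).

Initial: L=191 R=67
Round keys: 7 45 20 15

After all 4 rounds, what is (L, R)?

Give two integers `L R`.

Round 1 (k=7): L=67 R=99
Round 2 (k=45): L=99 R=45
Round 3 (k=20): L=45 R=232
Round 4 (k=15): L=232 R=178

Answer: 232 178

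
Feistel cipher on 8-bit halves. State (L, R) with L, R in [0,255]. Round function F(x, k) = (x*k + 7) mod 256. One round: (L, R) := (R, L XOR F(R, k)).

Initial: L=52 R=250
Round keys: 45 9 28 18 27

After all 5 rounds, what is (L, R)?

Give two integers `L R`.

Answer: 45 164

Derivation:
Round 1 (k=45): L=250 R=205
Round 2 (k=9): L=205 R=198
Round 3 (k=28): L=198 R=98
Round 4 (k=18): L=98 R=45
Round 5 (k=27): L=45 R=164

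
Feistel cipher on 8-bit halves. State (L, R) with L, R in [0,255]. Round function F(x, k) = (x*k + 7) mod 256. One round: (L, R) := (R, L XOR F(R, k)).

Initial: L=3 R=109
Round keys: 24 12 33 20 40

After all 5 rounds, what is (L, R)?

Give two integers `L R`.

Round 1 (k=24): L=109 R=60
Round 2 (k=12): L=60 R=186
Round 3 (k=33): L=186 R=61
Round 4 (k=20): L=61 R=113
Round 5 (k=40): L=113 R=146

Answer: 113 146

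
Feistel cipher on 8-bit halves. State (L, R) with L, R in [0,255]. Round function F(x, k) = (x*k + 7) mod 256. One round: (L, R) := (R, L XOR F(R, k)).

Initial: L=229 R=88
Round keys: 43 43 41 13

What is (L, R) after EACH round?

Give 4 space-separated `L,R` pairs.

Round 1 (k=43): L=88 R=42
Round 2 (k=43): L=42 R=77
Round 3 (k=41): L=77 R=118
Round 4 (k=13): L=118 R=72

Answer: 88,42 42,77 77,118 118,72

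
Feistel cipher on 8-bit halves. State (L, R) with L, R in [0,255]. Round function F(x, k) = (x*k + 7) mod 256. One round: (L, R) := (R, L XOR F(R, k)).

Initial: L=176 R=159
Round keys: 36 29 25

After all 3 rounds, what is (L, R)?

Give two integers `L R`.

Round 1 (k=36): L=159 R=211
Round 2 (k=29): L=211 R=113
Round 3 (k=25): L=113 R=195

Answer: 113 195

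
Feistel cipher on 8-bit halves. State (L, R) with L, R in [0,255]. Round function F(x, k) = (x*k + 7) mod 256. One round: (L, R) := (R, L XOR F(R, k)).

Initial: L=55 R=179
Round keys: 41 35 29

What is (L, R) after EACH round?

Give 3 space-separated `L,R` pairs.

Round 1 (k=41): L=179 R=133
Round 2 (k=35): L=133 R=133
Round 3 (k=29): L=133 R=157

Answer: 179,133 133,133 133,157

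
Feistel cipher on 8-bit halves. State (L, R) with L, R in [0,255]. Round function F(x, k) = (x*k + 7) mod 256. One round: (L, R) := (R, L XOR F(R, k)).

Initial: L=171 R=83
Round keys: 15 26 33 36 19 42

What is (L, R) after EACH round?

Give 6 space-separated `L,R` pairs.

Round 1 (k=15): L=83 R=79
Round 2 (k=26): L=79 R=94
Round 3 (k=33): L=94 R=106
Round 4 (k=36): L=106 R=177
Round 5 (k=19): L=177 R=64
Round 6 (k=42): L=64 R=54

Answer: 83,79 79,94 94,106 106,177 177,64 64,54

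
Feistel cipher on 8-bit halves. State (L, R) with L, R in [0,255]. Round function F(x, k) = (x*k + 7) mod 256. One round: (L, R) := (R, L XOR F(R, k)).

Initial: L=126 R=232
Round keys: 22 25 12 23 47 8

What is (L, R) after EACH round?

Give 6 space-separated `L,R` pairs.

Answer: 232,137 137,128 128,142 142,73 73,224 224,78

Derivation:
Round 1 (k=22): L=232 R=137
Round 2 (k=25): L=137 R=128
Round 3 (k=12): L=128 R=142
Round 4 (k=23): L=142 R=73
Round 5 (k=47): L=73 R=224
Round 6 (k=8): L=224 R=78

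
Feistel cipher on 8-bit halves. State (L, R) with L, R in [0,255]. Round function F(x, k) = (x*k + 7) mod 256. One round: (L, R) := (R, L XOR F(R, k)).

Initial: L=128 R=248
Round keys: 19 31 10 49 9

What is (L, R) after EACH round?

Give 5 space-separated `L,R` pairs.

Answer: 248,239 239,0 0,232 232,111 111,6

Derivation:
Round 1 (k=19): L=248 R=239
Round 2 (k=31): L=239 R=0
Round 3 (k=10): L=0 R=232
Round 4 (k=49): L=232 R=111
Round 5 (k=9): L=111 R=6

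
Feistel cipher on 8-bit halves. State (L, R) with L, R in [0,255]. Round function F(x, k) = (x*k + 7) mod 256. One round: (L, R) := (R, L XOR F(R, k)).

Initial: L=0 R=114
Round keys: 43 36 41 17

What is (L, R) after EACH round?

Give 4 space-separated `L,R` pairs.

Round 1 (k=43): L=114 R=45
Round 2 (k=36): L=45 R=41
Round 3 (k=41): L=41 R=181
Round 4 (k=17): L=181 R=37

Answer: 114,45 45,41 41,181 181,37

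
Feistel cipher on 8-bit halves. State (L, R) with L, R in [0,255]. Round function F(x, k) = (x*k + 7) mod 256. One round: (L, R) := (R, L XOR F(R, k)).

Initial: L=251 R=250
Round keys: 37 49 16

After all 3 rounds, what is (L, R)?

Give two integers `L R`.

Round 1 (k=37): L=250 R=210
Round 2 (k=49): L=210 R=195
Round 3 (k=16): L=195 R=229

Answer: 195 229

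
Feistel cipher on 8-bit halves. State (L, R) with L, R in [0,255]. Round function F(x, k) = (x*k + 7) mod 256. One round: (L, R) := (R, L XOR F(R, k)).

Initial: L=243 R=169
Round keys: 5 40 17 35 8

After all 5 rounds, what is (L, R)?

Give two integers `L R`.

Round 1 (k=5): L=169 R=167
Round 2 (k=40): L=167 R=182
Round 3 (k=17): L=182 R=186
Round 4 (k=35): L=186 R=195
Round 5 (k=8): L=195 R=165

Answer: 195 165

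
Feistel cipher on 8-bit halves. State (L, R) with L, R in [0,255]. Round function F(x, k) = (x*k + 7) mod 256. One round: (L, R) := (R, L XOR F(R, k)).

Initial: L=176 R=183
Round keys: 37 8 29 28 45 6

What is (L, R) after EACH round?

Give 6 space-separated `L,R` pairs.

Answer: 183,202 202,224 224,173 173,19 19,243 243,170

Derivation:
Round 1 (k=37): L=183 R=202
Round 2 (k=8): L=202 R=224
Round 3 (k=29): L=224 R=173
Round 4 (k=28): L=173 R=19
Round 5 (k=45): L=19 R=243
Round 6 (k=6): L=243 R=170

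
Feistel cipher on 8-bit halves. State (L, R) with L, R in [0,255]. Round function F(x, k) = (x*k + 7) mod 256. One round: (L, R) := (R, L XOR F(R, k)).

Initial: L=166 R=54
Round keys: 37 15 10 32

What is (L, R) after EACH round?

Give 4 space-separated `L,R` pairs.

Round 1 (k=37): L=54 R=115
Round 2 (k=15): L=115 R=242
Round 3 (k=10): L=242 R=8
Round 4 (k=32): L=8 R=245

Answer: 54,115 115,242 242,8 8,245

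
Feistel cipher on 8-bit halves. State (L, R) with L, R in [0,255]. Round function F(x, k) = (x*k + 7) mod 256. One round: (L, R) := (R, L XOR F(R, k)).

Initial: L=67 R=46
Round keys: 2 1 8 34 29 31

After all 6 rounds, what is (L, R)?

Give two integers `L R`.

Answer: 76 247

Derivation:
Round 1 (k=2): L=46 R=32
Round 2 (k=1): L=32 R=9
Round 3 (k=8): L=9 R=111
Round 4 (k=34): L=111 R=204
Round 5 (k=29): L=204 R=76
Round 6 (k=31): L=76 R=247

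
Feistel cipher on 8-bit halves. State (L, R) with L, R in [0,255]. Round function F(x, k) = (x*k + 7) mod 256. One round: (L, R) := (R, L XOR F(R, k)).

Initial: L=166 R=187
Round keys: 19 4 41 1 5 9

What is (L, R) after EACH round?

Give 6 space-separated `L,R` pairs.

Answer: 187,78 78,132 132,101 101,232 232,234 234,169

Derivation:
Round 1 (k=19): L=187 R=78
Round 2 (k=4): L=78 R=132
Round 3 (k=41): L=132 R=101
Round 4 (k=1): L=101 R=232
Round 5 (k=5): L=232 R=234
Round 6 (k=9): L=234 R=169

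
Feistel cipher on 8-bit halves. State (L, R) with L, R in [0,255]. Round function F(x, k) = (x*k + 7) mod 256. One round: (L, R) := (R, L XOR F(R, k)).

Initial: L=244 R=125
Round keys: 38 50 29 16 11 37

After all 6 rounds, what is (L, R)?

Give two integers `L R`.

Round 1 (k=38): L=125 R=97
Round 2 (k=50): L=97 R=132
Round 3 (k=29): L=132 R=154
Round 4 (k=16): L=154 R=35
Round 5 (k=11): L=35 R=18
Round 6 (k=37): L=18 R=130

Answer: 18 130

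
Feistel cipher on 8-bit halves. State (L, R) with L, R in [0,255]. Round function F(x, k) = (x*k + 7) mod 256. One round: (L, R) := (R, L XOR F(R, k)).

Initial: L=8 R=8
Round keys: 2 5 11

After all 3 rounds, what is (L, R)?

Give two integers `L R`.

Round 1 (k=2): L=8 R=31
Round 2 (k=5): L=31 R=170
Round 3 (k=11): L=170 R=74

Answer: 170 74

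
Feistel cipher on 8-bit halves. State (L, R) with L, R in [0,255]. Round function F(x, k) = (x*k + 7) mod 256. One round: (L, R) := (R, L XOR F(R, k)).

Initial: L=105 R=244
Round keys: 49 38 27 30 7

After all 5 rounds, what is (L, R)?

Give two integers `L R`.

Round 1 (k=49): L=244 R=210
Round 2 (k=38): L=210 R=199
Round 3 (k=27): L=199 R=214
Round 4 (k=30): L=214 R=220
Round 5 (k=7): L=220 R=221

Answer: 220 221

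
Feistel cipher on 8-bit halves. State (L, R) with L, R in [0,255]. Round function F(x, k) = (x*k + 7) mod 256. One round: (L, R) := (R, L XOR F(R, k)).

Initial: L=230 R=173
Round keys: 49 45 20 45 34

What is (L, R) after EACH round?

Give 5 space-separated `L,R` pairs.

Round 1 (k=49): L=173 R=194
Round 2 (k=45): L=194 R=140
Round 3 (k=20): L=140 R=53
Round 4 (k=45): L=53 R=212
Round 5 (k=34): L=212 R=26

Answer: 173,194 194,140 140,53 53,212 212,26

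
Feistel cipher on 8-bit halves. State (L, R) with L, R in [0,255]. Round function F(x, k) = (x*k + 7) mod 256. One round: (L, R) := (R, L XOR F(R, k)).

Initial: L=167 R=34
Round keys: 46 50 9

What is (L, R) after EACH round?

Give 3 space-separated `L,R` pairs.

Round 1 (k=46): L=34 R=132
Round 2 (k=50): L=132 R=237
Round 3 (k=9): L=237 R=216

Answer: 34,132 132,237 237,216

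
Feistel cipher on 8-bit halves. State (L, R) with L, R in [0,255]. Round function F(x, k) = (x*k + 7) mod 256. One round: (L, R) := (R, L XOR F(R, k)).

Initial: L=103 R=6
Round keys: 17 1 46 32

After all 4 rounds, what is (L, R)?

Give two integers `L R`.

Answer: 35 112

Derivation:
Round 1 (k=17): L=6 R=10
Round 2 (k=1): L=10 R=23
Round 3 (k=46): L=23 R=35
Round 4 (k=32): L=35 R=112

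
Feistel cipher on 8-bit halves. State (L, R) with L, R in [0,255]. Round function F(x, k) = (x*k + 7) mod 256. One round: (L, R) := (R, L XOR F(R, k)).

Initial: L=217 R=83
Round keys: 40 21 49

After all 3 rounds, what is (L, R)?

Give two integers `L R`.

Round 1 (k=40): L=83 R=38
Round 2 (k=21): L=38 R=118
Round 3 (k=49): L=118 R=187

Answer: 118 187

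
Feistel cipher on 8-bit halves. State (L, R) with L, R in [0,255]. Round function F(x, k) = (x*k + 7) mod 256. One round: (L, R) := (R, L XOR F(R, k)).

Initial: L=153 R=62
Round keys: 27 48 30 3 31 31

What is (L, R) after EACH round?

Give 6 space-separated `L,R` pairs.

Round 1 (k=27): L=62 R=8
Round 2 (k=48): L=8 R=185
Round 3 (k=30): L=185 R=189
Round 4 (k=3): L=189 R=135
Round 5 (k=31): L=135 R=221
Round 6 (k=31): L=221 R=77

Answer: 62,8 8,185 185,189 189,135 135,221 221,77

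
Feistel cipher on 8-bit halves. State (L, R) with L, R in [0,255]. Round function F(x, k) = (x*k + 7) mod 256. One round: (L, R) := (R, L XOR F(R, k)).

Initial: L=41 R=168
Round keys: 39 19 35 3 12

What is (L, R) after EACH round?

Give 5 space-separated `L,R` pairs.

Answer: 168,182 182,33 33,60 60,154 154,3

Derivation:
Round 1 (k=39): L=168 R=182
Round 2 (k=19): L=182 R=33
Round 3 (k=35): L=33 R=60
Round 4 (k=3): L=60 R=154
Round 5 (k=12): L=154 R=3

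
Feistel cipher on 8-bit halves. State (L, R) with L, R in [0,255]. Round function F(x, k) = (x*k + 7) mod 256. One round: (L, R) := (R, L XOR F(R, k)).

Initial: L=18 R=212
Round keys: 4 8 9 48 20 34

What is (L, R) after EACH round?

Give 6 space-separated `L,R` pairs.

Answer: 212,69 69,251 251,159 159,44 44,232 232,251

Derivation:
Round 1 (k=4): L=212 R=69
Round 2 (k=8): L=69 R=251
Round 3 (k=9): L=251 R=159
Round 4 (k=48): L=159 R=44
Round 5 (k=20): L=44 R=232
Round 6 (k=34): L=232 R=251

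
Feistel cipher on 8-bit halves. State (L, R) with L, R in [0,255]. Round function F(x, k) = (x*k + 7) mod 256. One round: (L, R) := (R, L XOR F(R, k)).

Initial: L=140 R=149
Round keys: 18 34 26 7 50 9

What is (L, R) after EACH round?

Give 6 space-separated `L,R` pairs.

Answer: 149,13 13,84 84,130 130,193 193,59 59,219

Derivation:
Round 1 (k=18): L=149 R=13
Round 2 (k=34): L=13 R=84
Round 3 (k=26): L=84 R=130
Round 4 (k=7): L=130 R=193
Round 5 (k=50): L=193 R=59
Round 6 (k=9): L=59 R=219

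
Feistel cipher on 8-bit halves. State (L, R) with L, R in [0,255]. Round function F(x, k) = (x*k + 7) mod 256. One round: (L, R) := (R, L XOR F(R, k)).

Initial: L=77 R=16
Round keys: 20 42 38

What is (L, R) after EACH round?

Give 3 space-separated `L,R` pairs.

Round 1 (k=20): L=16 R=10
Round 2 (k=42): L=10 R=187
Round 3 (k=38): L=187 R=195

Answer: 16,10 10,187 187,195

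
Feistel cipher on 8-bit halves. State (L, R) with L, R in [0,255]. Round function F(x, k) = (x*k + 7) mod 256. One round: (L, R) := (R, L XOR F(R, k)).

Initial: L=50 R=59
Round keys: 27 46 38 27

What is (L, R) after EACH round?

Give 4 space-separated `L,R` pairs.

Answer: 59,114 114,184 184,37 37,86

Derivation:
Round 1 (k=27): L=59 R=114
Round 2 (k=46): L=114 R=184
Round 3 (k=38): L=184 R=37
Round 4 (k=27): L=37 R=86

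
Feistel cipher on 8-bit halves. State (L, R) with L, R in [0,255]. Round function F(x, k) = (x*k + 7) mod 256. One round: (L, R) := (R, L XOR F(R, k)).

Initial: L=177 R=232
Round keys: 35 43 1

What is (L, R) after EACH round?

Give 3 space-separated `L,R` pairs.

Round 1 (k=35): L=232 R=14
Round 2 (k=43): L=14 R=137
Round 3 (k=1): L=137 R=158

Answer: 232,14 14,137 137,158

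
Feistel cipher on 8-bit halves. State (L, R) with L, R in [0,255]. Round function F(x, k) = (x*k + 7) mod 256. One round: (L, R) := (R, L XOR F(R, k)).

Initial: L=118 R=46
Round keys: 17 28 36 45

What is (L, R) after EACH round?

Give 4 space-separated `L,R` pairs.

Answer: 46,99 99,245 245,24 24,202

Derivation:
Round 1 (k=17): L=46 R=99
Round 2 (k=28): L=99 R=245
Round 3 (k=36): L=245 R=24
Round 4 (k=45): L=24 R=202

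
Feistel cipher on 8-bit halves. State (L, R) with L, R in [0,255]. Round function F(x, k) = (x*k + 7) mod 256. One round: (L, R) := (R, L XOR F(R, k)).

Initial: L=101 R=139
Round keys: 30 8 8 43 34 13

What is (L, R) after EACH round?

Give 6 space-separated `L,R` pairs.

Round 1 (k=30): L=139 R=52
Round 2 (k=8): L=52 R=44
Round 3 (k=8): L=44 R=83
Round 4 (k=43): L=83 R=212
Round 5 (k=34): L=212 R=124
Round 6 (k=13): L=124 R=135

Answer: 139,52 52,44 44,83 83,212 212,124 124,135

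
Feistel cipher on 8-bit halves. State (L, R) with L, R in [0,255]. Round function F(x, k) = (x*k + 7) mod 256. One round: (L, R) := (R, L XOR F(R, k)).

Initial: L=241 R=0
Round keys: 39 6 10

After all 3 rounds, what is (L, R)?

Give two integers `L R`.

Round 1 (k=39): L=0 R=246
Round 2 (k=6): L=246 R=203
Round 3 (k=10): L=203 R=3

Answer: 203 3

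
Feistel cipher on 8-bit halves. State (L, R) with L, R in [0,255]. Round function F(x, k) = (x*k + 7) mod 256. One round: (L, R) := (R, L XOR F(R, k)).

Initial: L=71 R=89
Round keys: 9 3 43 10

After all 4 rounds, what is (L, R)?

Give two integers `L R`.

Round 1 (k=9): L=89 R=111
Round 2 (k=3): L=111 R=13
Round 3 (k=43): L=13 R=89
Round 4 (k=10): L=89 R=140

Answer: 89 140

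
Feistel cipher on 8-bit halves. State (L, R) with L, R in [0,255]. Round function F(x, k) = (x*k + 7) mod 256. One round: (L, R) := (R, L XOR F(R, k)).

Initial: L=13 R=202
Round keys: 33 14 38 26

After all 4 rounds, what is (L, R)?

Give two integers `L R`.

Answer: 89 84

Derivation:
Round 1 (k=33): L=202 R=28
Round 2 (k=14): L=28 R=69
Round 3 (k=38): L=69 R=89
Round 4 (k=26): L=89 R=84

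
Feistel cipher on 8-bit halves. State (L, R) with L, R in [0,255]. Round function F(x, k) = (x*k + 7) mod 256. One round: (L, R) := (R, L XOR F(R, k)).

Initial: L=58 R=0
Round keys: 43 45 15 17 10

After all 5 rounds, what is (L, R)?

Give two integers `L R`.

Answer: 225 171

Derivation:
Round 1 (k=43): L=0 R=61
Round 2 (k=45): L=61 R=192
Round 3 (k=15): L=192 R=122
Round 4 (k=17): L=122 R=225
Round 5 (k=10): L=225 R=171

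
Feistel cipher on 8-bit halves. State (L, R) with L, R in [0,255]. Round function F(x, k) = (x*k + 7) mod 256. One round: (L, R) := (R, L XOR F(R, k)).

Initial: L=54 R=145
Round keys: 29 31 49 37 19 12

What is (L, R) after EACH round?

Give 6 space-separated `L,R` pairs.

Round 1 (k=29): L=145 R=66
Round 2 (k=31): L=66 R=148
Round 3 (k=49): L=148 R=25
Round 4 (k=37): L=25 R=48
Round 5 (k=19): L=48 R=142
Round 6 (k=12): L=142 R=159

Answer: 145,66 66,148 148,25 25,48 48,142 142,159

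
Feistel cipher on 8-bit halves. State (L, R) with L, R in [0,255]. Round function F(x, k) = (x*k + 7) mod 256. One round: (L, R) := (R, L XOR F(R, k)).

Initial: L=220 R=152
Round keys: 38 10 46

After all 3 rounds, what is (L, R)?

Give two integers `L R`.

Answer: 109 214

Derivation:
Round 1 (k=38): L=152 R=75
Round 2 (k=10): L=75 R=109
Round 3 (k=46): L=109 R=214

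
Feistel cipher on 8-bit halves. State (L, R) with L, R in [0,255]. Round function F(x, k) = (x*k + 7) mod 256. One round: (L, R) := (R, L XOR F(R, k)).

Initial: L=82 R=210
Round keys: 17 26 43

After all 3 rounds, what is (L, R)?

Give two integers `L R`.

Round 1 (k=17): L=210 R=171
Round 2 (k=26): L=171 R=183
Round 3 (k=43): L=183 R=111

Answer: 183 111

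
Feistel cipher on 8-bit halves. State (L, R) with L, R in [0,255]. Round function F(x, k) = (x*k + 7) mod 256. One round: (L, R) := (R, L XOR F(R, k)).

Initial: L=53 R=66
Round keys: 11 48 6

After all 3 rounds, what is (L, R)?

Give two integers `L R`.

Answer: 197 77

Derivation:
Round 1 (k=11): L=66 R=232
Round 2 (k=48): L=232 R=197
Round 3 (k=6): L=197 R=77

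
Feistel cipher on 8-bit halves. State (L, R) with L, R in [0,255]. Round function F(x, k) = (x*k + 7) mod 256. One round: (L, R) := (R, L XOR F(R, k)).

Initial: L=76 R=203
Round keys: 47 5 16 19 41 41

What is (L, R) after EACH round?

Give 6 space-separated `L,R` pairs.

Round 1 (k=47): L=203 R=0
Round 2 (k=5): L=0 R=204
Round 3 (k=16): L=204 R=199
Round 4 (k=19): L=199 R=0
Round 5 (k=41): L=0 R=192
Round 6 (k=41): L=192 R=199

Answer: 203,0 0,204 204,199 199,0 0,192 192,199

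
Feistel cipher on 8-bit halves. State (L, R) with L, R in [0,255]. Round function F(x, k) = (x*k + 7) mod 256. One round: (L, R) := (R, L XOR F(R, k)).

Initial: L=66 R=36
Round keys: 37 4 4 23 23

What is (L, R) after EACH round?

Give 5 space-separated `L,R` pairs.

Round 1 (k=37): L=36 R=121
Round 2 (k=4): L=121 R=207
Round 3 (k=4): L=207 R=58
Round 4 (k=23): L=58 R=242
Round 5 (k=23): L=242 R=255

Answer: 36,121 121,207 207,58 58,242 242,255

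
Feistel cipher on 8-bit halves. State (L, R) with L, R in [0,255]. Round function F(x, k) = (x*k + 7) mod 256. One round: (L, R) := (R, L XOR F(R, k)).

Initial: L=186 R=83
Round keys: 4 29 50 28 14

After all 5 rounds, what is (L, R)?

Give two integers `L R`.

Answer: 168 139

Derivation:
Round 1 (k=4): L=83 R=233
Round 2 (k=29): L=233 R=63
Round 3 (k=50): L=63 R=188
Round 4 (k=28): L=188 R=168
Round 5 (k=14): L=168 R=139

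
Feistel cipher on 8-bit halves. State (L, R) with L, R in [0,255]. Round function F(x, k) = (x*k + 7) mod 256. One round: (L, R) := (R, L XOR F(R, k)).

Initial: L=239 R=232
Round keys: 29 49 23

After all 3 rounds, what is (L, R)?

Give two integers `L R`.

Answer: 79 128

Derivation:
Round 1 (k=29): L=232 R=160
Round 2 (k=49): L=160 R=79
Round 3 (k=23): L=79 R=128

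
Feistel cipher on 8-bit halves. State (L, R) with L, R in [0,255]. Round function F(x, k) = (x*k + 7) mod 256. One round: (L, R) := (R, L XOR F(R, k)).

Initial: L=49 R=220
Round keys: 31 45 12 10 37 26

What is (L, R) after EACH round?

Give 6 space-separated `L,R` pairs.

Round 1 (k=31): L=220 R=154
Round 2 (k=45): L=154 R=197
Round 3 (k=12): L=197 R=217
Round 4 (k=10): L=217 R=68
Round 5 (k=37): L=68 R=2
Round 6 (k=26): L=2 R=127

Answer: 220,154 154,197 197,217 217,68 68,2 2,127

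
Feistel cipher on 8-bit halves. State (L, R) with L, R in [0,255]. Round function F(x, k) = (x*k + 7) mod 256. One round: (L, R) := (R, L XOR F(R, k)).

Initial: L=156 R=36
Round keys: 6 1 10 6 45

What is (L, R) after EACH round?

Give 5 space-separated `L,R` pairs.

Round 1 (k=6): L=36 R=67
Round 2 (k=1): L=67 R=110
Round 3 (k=10): L=110 R=16
Round 4 (k=6): L=16 R=9
Round 5 (k=45): L=9 R=140

Answer: 36,67 67,110 110,16 16,9 9,140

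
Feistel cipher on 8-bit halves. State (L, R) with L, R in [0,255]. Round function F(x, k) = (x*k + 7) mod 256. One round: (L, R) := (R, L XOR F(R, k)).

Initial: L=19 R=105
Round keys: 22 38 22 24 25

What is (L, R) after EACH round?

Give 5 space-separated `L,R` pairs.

Answer: 105,30 30,18 18,141 141,45 45,225

Derivation:
Round 1 (k=22): L=105 R=30
Round 2 (k=38): L=30 R=18
Round 3 (k=22): L=18 R=141
Round 4 (k=24): L=141 R=45
Round 5 (k=25): L=45 R=225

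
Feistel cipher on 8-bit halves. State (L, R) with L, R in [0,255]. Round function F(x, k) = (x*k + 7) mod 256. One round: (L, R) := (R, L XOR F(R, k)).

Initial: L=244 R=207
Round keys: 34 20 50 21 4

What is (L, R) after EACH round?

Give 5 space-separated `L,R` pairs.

Round 1 (k=34): L=207 R=113
Round 2 (k=20): L=113 R=20
Round 3 (k=50): L=20 R=158
Round 4 (k=21): L=158 R=233
Round 5 (k=4): L=233 R=53

Answer: 207,113 113,20 20,158 158,233 233,53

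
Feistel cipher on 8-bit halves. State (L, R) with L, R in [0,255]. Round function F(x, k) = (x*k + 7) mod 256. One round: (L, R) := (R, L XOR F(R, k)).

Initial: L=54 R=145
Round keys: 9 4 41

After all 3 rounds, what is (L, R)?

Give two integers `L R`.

Answer: 206 19

Derivation:
Round 1 (k=9): L=145 R=22
Round 2 (k=4): L=22 R=206
Round 3 (k=41): L=206 R=19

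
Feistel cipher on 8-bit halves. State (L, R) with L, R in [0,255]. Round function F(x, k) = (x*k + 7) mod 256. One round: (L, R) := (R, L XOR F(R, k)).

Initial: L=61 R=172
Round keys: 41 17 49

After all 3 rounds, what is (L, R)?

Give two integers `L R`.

Round 1 (k=41): L=172 R=174
Round 2 (k=17): L=174 R=57
Round 3 (k=49): L=57 R=94

Answer: 57 94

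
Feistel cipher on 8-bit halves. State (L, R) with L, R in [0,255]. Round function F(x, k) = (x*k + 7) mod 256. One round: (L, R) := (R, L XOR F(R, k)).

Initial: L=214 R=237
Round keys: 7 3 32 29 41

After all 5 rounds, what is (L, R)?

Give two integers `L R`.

Answer: 64 212

Derivation:
Round 1 (k=7): L=237 R=84
Round 2 (k=3): L=84 R=238
Round 3 (k=32): L=238 R=147
Round 4 (k=29): L=147 R=64
Round 5 (k=41): L=64 R=212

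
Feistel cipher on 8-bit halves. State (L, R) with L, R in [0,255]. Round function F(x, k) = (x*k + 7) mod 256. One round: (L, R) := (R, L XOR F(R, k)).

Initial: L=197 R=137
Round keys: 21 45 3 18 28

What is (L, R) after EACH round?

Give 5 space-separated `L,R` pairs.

Round 1 (k=21): L=137 R=129
Round 2 (k=45): L=129 R=61
Round 3 (k=3): L=61 R=63
Round 4 (k=18): L=63 R=72
Round 5 (k=28): L=72 R=216

Answer: 137,129 129,61 61,63 63,72 72,216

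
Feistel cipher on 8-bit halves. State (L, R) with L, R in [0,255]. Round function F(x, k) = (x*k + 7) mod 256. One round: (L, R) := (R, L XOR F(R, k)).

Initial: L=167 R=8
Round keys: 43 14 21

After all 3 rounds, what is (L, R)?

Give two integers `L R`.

Answer: 159 234

Derivation:
Round 1 (k=43): L=8 R=248
Round 2 (k=14): L=248 R=159
Round 3 (k=21): L=159 R=234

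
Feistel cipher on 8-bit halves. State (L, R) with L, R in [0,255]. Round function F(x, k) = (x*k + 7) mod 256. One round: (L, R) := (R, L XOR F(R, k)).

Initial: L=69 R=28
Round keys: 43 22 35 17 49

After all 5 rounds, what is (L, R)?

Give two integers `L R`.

Answer: 46 23

Derivation:
Round 1 (k=43): L=28 R=254
Round 2 (k=22): L=254 R=199
Round 3 (k=35): L=199 R=194
Round 4 (k=17): L=194 R=46
Round 5 (k=49): L=46 R=23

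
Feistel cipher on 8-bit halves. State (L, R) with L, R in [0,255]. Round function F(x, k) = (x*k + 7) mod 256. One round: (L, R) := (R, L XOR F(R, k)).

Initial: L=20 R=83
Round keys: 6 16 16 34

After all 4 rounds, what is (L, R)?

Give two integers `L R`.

Round 1 (k=6): L=83 R=237
Round 2 (k=16): L=237 R=132
Round 3 (k=16): L=132 R=170
Round 4 (k=34): L=170 R=31

Answer: 170 31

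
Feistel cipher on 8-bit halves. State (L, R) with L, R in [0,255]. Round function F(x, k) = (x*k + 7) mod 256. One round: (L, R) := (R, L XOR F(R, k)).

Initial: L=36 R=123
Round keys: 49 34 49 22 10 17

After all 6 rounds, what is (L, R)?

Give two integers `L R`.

Answer: 0 34

Derivation:
Round 1 (k=49): L=123 R=182
Round 2 (k=34): L=182 R=72
Round 3 (k=49): L=72 R=121
Round 4 (k=22): L=121 R=37
Round 5 (k=10): L=37 R=0
Round 6 (k=17): L=0 R=34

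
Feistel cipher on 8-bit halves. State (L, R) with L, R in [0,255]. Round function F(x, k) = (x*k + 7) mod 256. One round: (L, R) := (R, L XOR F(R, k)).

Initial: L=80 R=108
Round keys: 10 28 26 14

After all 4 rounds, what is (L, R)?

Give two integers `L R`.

Answer: 82 196

Derivation:
Round 1 (k=10): L=108 R=111
Round 2 (k=28): L=111 R=71
Round 3 (k=26): L=71 R=82
Round 4 (k=14): L=82 R=196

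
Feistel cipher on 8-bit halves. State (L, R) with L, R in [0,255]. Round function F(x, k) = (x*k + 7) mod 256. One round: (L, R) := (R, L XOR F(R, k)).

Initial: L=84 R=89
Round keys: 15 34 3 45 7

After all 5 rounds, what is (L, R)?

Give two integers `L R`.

Answer: 32 64

Derivation:
Round 1 (k=15): L=89 R=106
Round 2 (k=34): L=106 R=66
Round 3 (k=3): L=66 R=167
Round 4 (k=45): L=167 R=32
Round 5 (k=7): L=32 R=64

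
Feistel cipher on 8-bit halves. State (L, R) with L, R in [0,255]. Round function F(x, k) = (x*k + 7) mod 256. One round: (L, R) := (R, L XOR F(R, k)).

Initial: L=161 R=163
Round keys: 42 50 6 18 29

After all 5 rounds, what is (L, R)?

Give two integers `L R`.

Round 1 (k=42): L=163 R=100
Round 2 (k=50): L=100 R=44
Round 3 (k=6): L=44 R=107
Round 4 (k=18): L=107 R=161
Round 5 (k=29): L=161 R=47

Answer: 161 47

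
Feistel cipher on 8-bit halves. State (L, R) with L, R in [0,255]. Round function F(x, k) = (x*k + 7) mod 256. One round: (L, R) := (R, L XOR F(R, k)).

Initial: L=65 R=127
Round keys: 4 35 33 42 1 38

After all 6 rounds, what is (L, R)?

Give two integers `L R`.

Answer: 181 162

Derivation:
Round 1 (k=4): L=127 R=66
Round 2 (k=35): L=66 R=114
Round 3 (k=33): L=114 R=251
Round 4 (k=42): L=251 R=71
Round 5 (k=1): L=71 R=181
Round 6 (k=38): L=181 R=162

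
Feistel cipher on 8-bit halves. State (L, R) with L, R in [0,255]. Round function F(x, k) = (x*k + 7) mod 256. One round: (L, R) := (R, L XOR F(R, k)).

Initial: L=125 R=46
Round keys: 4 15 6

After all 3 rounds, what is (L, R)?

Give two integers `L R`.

Round 1 (k=4): L=46 R=194
Round 2 (k=15): L=194 R=75
Round 3 (k=6): L=75 R=11

Answer: 75 11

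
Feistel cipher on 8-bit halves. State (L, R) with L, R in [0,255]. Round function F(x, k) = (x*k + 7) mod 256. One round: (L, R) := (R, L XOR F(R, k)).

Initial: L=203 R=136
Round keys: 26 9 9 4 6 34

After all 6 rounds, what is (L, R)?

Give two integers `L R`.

Answer: 9 109

Derivation:
Round 1 (k=26): L=136 R=28
Round 2 (k=9): L=28 R=139
Round 3 (k=9): L=139 R=246
Round 4 (k=4): L=246 R=84
Round 5 (k=6): L=84 R=9
Round 6 (k=34): L=9 R=109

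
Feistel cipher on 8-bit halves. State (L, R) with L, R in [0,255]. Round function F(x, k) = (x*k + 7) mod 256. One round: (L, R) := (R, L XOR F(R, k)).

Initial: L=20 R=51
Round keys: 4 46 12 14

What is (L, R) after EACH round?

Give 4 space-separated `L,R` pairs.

Round 1 (k=4): L=51 R=199
Round 2 (k=46): L=199 R=250
Round 3 (k=12): L=250 R=120
Round 4 (k=14): L=120 R=109

Answer: 51,199 199,250 250,120 120,109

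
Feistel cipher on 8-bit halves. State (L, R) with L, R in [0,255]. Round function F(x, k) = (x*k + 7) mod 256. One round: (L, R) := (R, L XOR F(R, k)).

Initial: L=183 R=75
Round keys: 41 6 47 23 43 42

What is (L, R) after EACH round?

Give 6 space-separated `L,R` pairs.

Answer: 75,189 189,62 62,212 212,45 45,66 66,246

Derivation:
Round 1 (k=41): L=75 R=189
Round 2 (k=6): L=189 R=62
Round 3 (k=47): L=62 R=212
Round 4 (k=23): L=212 R=45
Round 5 (k=43): L=45 R=66
Round 6 (k=42): L=66 R=246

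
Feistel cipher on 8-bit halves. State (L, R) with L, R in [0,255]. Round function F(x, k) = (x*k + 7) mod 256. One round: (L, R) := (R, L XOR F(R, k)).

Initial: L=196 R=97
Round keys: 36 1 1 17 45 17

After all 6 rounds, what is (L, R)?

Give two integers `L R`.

Answer: 139 221

Derivation:
Round 1 (k=36): L=97 R=111
Round 2 (k=1): L=111 R=23
Round 3 (k=1): L=23 R=113
Round 4 (k=17): L=113 R=159
Round 5 (k=45): L=159 R=139
Round 6 (k=17): L=139 R=221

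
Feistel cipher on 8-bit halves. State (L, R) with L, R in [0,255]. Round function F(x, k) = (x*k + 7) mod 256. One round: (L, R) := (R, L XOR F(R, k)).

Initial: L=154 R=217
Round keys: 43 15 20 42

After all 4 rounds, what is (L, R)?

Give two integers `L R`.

Answer: 63 163

Derivation:
Round 1 (k=43): L=217 R=224
Round 2 (k=15): L=224 R=254
Round 3 (k=20): L=254 R=63
Round 4 (k=42): L=63 R=163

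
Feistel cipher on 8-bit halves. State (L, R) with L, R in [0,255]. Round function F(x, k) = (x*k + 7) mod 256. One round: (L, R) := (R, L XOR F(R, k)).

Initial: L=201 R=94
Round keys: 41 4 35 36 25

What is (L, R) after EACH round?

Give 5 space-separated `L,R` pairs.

Answer: 94,220 220,41 41,126 126,150 150,211

Derivation:
Round 1 (k=41): L=94 R=220
Round 2 (k=4): L=220 R=41
Round 3 (k=35): L=41 R=126
Round 4 (k=36): L=126 R=150
Round 5 (k=25): L=150 R=211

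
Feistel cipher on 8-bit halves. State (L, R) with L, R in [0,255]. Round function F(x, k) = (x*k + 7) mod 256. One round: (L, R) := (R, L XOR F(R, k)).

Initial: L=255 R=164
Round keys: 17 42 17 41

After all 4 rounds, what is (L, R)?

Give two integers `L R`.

Round 1 (k=17): L=164 R=20
Round 2 (k=42): L=20 R=235
Round 3 (k=17): L=235 R=182
Round 4 (k=41): L=182 R=198

Answer: 182 198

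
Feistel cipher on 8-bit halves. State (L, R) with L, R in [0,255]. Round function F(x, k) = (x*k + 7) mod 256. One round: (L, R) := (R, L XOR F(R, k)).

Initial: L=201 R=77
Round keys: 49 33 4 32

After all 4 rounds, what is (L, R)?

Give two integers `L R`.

Round 1 (k=49): L=77 R=13
Round 2 (k=33): L=13 R=249
Round 3 (k=4): L=249 R=230
Round 4 (k=32): L=230 R=62

Answer: 230 62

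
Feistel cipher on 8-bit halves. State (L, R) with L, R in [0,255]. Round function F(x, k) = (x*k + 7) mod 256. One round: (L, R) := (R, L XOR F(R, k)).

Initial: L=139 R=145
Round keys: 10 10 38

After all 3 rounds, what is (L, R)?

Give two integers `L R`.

Round 1 (k=10): L=145 R=58
Round 2 (k=10): L=58 R=218
Round 3 (k=38): L=218 R=89

Answer: 218 89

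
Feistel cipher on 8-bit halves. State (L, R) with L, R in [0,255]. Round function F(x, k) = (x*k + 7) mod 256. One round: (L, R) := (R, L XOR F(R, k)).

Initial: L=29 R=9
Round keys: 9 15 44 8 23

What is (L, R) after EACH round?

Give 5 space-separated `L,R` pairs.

Answer: 9,69 69,27 27,238 238,108 108,85

Derivation:
Round 1 (k=9): L=9 R=69
Round 2 (k=15): L=69 R=27
Round 3 (k=44): L=27 R=238
Round 4 (k=8): L=238 R=108
Round 5 (k=23): L=108 R=85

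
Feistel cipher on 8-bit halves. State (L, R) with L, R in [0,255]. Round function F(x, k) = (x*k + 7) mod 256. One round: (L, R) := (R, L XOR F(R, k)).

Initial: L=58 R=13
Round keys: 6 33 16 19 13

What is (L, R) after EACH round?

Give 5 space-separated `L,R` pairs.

Answer: 13,111 111,91 91,216 216,84 84,147

Derivation:
Round 1 (k=6): L=13 R=111
Round 2 (k=33): L=111 R=91
Round 3 (k=16): L=91 R=216
Round 4 (k=19): L=216 R=84
Round 5 (k=13): L=84 R=147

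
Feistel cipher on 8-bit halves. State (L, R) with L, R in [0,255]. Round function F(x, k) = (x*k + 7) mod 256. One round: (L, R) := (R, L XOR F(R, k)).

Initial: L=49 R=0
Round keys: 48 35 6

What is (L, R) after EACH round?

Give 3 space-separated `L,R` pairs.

Answer: 0,54 54,105 105,75

Derivation:
Round 1 (k=48): L=0 R=54
Round 2 (k=35): L=54 R=105
Round 3 (k=6): L=105 R=75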